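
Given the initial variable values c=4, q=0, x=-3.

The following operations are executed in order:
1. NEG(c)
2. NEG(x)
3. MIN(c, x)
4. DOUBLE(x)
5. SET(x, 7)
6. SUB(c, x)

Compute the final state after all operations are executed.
{c: -11, q: 0, x: 7}

Step-by-step execution:
Initial: c=4, q=0, x=-3
After step 1 (NEG(c)): c=-4, q=0, x=-3
After step 2 (NEG(x)): c=-4, q=0, x=3
After step 3 (MIN(c, x)): c=-4, q=0, x=3
After step 4 (DOUBLE(x)): c=-4, q=0, x=6
After step 5 (SET(x, 7)): c=-4, q=0, x=7
After step 6 (SUB(c, x)): c=-11, q=0, x=7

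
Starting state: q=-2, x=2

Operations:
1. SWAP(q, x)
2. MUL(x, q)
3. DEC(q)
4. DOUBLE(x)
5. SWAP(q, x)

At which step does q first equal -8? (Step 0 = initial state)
Step 5

Tracing q:
Initial: q = -2
After step 1: q = 2
After step 2: q = 2
After step 3: q = 1
After step 4: q = 1
After step 5: q = -8 ← first occurrence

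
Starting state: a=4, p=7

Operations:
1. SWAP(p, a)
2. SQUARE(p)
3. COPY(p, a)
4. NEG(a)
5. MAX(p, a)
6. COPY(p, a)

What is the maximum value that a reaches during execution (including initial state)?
7

Values of a at each step:
Initial: a = 4
After step 1: a = 7 ← maximum
After step 2: a = 7
After step 3: a = 7
After step 4: a = -7
After step 5: a = -7
After step 6: a = -7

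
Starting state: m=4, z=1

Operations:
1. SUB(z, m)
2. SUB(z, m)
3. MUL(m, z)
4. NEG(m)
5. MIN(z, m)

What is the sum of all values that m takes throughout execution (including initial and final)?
40

Values of m at each step:
Initial: m = 4
After step 1: m = 4
After step 2: m = 4
After step 3: m = -28
After step 4: m = 28
After step 5: m = 28
Sum = 4 + 4 + 4 + -28 + 28 + 28 = 40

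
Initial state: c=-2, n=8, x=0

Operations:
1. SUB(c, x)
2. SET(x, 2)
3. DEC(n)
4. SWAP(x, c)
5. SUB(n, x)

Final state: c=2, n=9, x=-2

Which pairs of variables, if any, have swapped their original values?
None

Comparing initial and final values:
x: 0 → -2
c: -2 → 2
n: 8 → 9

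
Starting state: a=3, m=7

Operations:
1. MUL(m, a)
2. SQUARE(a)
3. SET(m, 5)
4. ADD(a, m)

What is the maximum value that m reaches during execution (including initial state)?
21

Values of m at each step:
Initial: m = 7
After step 1: m = 21 ← maximum
After step 2: m = 21
After step 3: m = 5
After step 4: m = 5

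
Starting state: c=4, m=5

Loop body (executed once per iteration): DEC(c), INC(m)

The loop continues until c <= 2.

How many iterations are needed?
2

Tracing iterations:
Initial: c=4, m=5
After iteration 1: c=3, m=6
After iteration 2: c=2, m=7
c <= 2 now holds, so the loop exits after 2 iterations.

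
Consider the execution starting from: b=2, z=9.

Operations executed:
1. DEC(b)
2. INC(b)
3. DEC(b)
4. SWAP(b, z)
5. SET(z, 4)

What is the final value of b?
b = 9

Tracing execution:
Step 1: DEC(b) → b = 1
Step 2: INC(b) → b = 2
Step 3: DEC(b) → b = 1
Step 4: SWAP(b, z) → b = 9
Step 5: SET(z, 4) → b = 9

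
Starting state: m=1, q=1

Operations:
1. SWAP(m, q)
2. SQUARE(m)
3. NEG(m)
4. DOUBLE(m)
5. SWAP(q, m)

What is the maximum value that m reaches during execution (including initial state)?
1

Values of m at each step:
Initial: m = 1 ← maximum
After step 1: m = 1
After step 2: m = 1
After step 3: m = -1
After step 4: m = -2
After step 5: m = 1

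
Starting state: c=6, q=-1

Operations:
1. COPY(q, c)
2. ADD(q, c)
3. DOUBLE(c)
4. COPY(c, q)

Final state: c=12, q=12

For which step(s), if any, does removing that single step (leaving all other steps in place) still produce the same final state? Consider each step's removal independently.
Step(s) 3, 4

Testing removal of each single step:
Without step 1: final = c=5, q=5 (different)
Without step 2: final = c=6, q=6 (different)
Without step 3: final = c=12, q=12 (same)
Without step 4: final = c=12, q=12 (same)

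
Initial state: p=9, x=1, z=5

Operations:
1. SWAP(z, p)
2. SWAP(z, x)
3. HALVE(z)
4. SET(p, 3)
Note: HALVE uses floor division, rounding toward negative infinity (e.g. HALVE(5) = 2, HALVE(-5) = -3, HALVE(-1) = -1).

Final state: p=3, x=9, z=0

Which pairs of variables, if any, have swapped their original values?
None

Comparing initial and final values:
z: 5 → 0
x: 1 → 9
p: 9 → 3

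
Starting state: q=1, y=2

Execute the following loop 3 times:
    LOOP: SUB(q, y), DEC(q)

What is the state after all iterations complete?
q=-8, y=2

Iteration trace:
Start: q=1, y=2
After iteration 1: q=-2, y=2
After iteration 2: q=-5, y=2
After iteration 3: q=-8, y=2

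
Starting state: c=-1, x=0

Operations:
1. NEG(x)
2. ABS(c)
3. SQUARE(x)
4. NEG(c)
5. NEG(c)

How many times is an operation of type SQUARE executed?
1

Counting SQUARE operations:
Step 3: SQUARE(x) ← SQUARE
Total: 1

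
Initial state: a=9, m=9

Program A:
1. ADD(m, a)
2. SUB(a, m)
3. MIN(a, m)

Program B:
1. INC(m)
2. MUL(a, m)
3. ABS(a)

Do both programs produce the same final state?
No

Program A final state: a=-9, m=18
Program B final state: a=90, m=10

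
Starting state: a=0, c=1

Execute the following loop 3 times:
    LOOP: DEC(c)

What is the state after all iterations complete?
a=0, c=-2

Iteration trace:
Start: a=0, c=1
After iteration 1: a=0, c=0
After iteration 2: a=0, c=-1
After iteration 3: a=0, c=-2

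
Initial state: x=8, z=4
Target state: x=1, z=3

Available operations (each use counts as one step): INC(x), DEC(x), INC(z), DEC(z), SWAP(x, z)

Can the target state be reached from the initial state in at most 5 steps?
No

The target state cannot be reached within 5 steps.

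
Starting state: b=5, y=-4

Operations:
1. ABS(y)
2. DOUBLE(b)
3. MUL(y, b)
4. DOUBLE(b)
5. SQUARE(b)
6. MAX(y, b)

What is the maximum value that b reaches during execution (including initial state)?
400

Values of b at each step:
Initial: b = 5
After step 1: b = 5
After step 2: b = 10
After step 3: b = 10
After step 4: b = 20
After step 5: b = 400 ← maximum
After step 6: b = 400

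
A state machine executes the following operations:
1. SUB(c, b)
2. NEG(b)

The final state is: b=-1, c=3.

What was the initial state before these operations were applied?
b=1, c=4

Working backwards:
Final state: b=-1, c=3
Before step 2 (NEG(b)): b=1, c=3
Before step 1 (SUB(c, b)): b=1, c=4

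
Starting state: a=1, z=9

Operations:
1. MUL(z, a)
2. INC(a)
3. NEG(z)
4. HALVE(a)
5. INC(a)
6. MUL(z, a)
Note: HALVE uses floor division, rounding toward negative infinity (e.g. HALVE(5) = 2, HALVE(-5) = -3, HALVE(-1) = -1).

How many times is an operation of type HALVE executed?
1

Counting HALVE operations:
Step 4: HALVE(a) ← HALVE
Total: 1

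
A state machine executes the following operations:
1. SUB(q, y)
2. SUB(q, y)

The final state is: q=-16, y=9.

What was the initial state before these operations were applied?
q=2, y=9

Working backwards:
Final state: q=-16, y=9
Before step 2 (SUB(q, y)): q=-7, y=9
Before step 1 (SUB(q, y)): q=2, y=9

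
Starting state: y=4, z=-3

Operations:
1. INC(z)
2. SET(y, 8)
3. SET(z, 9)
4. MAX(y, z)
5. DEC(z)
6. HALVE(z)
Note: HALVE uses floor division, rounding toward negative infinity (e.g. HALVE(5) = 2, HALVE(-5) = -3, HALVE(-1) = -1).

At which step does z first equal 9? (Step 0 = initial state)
Step 3

Tracing z:
Initial: z = -3
After step 1: z = -2
After step 2: z = -2
After step 3: z = 9 ← first occurrence
After step 4: z = 9
After step 5: z = 8
After step 6: z = 4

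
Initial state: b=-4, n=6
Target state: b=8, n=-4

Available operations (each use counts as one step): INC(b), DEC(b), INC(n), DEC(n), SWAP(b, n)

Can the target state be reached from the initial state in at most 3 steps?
Yes

Path (3 steps): INC(n) → INC(n) → SWAP(b, n)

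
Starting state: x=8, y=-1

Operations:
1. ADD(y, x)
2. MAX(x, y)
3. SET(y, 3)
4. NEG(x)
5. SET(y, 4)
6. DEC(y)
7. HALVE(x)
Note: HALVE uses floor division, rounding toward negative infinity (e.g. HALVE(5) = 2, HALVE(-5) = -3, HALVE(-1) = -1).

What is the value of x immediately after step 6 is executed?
x = -8

Tracing x through execution:
Initial: x = 8
After step 1 (ADD(y, x)): x = 8
After step 2 (MAX(x, y)): x = 8
After step 3 (SET(y, 3)): x = 8
After step 4 (NEG(x)): x = -8
After step 5 (SET(y, 4)): x = -8
After step 6 (DEC(y)): x = -8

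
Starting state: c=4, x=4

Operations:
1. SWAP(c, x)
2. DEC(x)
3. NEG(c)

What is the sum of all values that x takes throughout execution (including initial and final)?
14

Values of x at each step:
Initial: x = 4
After step 1: x = 4
After step 2: x = 3
After step 3: x = 3
Sum = 4 + 4 + 3 + 3 = 14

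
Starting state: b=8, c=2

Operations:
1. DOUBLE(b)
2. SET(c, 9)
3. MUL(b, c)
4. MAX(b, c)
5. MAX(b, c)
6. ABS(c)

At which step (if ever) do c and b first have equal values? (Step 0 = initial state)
Never

c and b never become equal during execution.

Comparing values at each step:
Initial: c=2, b=8
After step 1: c=2, b=16
After step 2: c=9, b=16
After step 3: c=9, b=144
After step 4: c=9, b=144
After step 5: c=9, b=144
After step 6: c=9, b=144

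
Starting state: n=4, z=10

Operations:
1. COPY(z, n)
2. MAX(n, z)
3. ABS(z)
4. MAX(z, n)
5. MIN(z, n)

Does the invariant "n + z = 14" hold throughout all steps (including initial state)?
No, violated after step 1

The invariant is violated after step 1.

State at each step:
Initial: n=4, z=10
After step 1: n=4, z=4
After step 2: n=4, z=4
After step 3: n=4, z=4
After step 4: n=4, z=4
After step 5: n=4, z=4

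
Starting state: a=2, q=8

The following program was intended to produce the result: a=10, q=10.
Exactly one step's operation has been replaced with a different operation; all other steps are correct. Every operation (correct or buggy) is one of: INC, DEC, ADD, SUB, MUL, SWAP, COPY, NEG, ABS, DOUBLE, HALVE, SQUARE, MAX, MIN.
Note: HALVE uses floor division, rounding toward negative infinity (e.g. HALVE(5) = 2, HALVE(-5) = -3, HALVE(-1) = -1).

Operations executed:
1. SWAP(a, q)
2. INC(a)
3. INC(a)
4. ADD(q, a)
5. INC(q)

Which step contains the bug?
Step 5

Trace with buggy code:
Initial: a=2, q=8
After step 1: a=8, q=2
After step 2: a=9, q=2
After step 3: a=10, q=2
After step 4: a=10, q=12
After step 5: a=10, q=13
Actual final a=10, q=13 ≠ expected a=10, q=10.
Step 5 is the only position where a single-operation replacement can produce the expected result.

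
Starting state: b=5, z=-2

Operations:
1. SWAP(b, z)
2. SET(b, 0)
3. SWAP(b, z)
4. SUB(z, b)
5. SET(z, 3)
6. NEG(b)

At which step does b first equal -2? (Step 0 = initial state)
Step 1

Tracing b:
Initial: b = 5
After step 1: b = -2 ← first occurrence
After step 2: b = 0
After step 3: b = 5
After step 4: b = 5
After step 5: b = 5
After step 6: b = -5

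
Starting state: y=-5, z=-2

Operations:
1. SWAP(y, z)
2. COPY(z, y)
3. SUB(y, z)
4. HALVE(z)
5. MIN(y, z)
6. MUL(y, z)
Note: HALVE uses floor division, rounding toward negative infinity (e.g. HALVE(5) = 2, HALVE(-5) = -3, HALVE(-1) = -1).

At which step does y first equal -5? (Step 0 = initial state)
Step 0

Tracing y:
Initial: y = -5 ← first occurrence
After step 1: y = -2
After step 2: y = -2
After step 3: y = 0
After step 4: y = 0
After step 5: y = -1
After step 6: y = 1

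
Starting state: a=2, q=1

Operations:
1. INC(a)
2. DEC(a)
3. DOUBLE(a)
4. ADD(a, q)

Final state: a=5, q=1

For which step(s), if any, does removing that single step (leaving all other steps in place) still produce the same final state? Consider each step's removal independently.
None - removing any single step changes the final result

Testing removal of each single step:
Without step 1: final = a=3, q=1 (different)
Without step 2: final = a=7, q=1 (different)
Without step 3: final = a=3, q=1 (different)
Without step 4: final = a=4, q=1 (different)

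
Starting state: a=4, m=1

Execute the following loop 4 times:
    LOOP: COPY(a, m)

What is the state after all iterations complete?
a=1, m=1

Iteration trace:
Start: a=4, m=1
After iteration 1: a=1, m=1
After iteration 2: a=1, m=1
After iteration 3: a=1, m=1
After iteration 4: a=1, m=1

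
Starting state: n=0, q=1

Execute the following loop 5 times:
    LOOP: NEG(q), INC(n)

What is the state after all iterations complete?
n=5, q=-1

Iteration trace:
Start: n=0, q=1
After iteration 1: n=1, q=-1
After iteration 2: n=2, q=1
After iteration 3: n=3, q=-1
After iteration 4: n=4, q=1
After iteration 5: n=5, q=-1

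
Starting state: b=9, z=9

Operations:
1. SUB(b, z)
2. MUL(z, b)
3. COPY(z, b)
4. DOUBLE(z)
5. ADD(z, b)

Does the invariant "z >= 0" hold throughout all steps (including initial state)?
Yes

The invariant holds at every step.

State at each step:
Initial: b=9, z=9
After step 1: b=0, z=9
After step 2: b=0, z=0
After step 3: b=0, z=0
After step 4: b=0, z=0
After step 5: b=0, z=0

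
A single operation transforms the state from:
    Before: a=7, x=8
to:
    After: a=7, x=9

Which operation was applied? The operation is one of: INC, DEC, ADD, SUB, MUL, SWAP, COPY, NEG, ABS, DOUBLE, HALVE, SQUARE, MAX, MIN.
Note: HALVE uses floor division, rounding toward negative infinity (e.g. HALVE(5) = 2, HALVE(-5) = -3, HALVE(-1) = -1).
INC(x)

Analyzing the change:
Before: a=7, x=8
After: a=7, x=9
Variable x changed from 8 to 9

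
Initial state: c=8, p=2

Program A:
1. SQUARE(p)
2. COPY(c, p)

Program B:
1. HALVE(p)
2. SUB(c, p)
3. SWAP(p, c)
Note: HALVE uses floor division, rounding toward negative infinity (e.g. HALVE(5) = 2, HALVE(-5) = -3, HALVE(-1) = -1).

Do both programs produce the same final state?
No

Program A final state: c=4, p=4
Program B final state: c=1, p=7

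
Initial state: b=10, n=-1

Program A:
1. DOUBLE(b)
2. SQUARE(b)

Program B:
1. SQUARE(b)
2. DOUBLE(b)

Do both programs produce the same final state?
No

Program A final state: b=400, n=-1
Program B final state: b=200, n=-1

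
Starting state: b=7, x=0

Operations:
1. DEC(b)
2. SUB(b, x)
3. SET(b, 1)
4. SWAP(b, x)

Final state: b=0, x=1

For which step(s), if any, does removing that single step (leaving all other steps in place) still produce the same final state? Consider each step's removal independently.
Step(s) 1, 2

Testing removal of each single step:
Without step 1: final = b=0, x=1 (same)
Without step 2: final = b=0, x=1 (same)
Without step 3: final = b=0, x=6 (different)
Without step 4: final = b=1, x=0 (different)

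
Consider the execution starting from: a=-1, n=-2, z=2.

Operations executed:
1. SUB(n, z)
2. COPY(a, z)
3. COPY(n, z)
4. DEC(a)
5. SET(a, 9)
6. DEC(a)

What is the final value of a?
a = 8

Tracing execution:
Step 1: SUB(n, z) → a = -1
Step 2: COPY(a, z) → a = 2
Step 3: COPY(n, z) → a = 2
Step 4: DEC(a) → a = 1
Step 5: SET(a, 9) → a = 9
Step 6: DEC(a) → a = 8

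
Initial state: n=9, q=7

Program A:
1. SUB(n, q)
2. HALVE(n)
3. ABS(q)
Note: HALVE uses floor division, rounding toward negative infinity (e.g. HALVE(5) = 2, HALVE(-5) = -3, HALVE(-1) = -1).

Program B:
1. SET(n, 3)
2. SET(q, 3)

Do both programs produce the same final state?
No

Program A final state: n=1, q=7
Program B final state: n=3, q=3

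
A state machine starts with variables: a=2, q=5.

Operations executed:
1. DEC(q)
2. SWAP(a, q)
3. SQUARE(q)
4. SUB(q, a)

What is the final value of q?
q = 0

Tracing execution:
Step 1: DEC(q) → q = 4
Step 2: SWAP(a, q) → q = 2
Step 3: SQUARE(q) → q = 4
Step 4: SUB(q, a) → q = 0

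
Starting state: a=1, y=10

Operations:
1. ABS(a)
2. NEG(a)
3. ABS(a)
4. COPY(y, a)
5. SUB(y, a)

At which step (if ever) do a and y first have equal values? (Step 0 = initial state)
Step 4

a and y first become equal after step 4.

Comparing values at each step:
Initial: a=1, y=10
After step 1: a=1, y=10
After step 2: a=-1, y=10
After step 3: a=1, y=10
After step 4: a=1, y=1 ← equal!
After step 5: a=1, y=0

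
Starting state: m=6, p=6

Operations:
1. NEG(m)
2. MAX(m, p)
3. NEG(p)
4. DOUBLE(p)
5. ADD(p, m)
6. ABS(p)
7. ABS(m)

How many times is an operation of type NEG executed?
2

Counting NEG operations:
Step 1: NEG(m) ← NEG
Step 3: NEG(p) ← NEG
Total: 2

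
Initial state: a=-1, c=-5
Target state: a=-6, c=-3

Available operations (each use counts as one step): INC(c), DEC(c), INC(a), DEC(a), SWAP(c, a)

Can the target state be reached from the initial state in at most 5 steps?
Yes

Path (4 steps): DEC(c) → DEC(a) → DEC(a) → SWAP(c, a)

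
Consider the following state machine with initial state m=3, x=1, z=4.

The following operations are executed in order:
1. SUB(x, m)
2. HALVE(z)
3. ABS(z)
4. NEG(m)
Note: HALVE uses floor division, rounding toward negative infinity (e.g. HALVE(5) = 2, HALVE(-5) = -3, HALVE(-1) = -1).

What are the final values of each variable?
{m: -3, x: -2, z: 2}

Step-by-step execution:
Initial: m=3, x=1, z=4
After step 1 (SUB(x, m)): m=3, x=-2, z=4
After step 2 (HALVE(z)): m=3, x=-2, z=2
After step 3 (ABS(z)): m=3, x=-2, z=2
After step 4 (NEG(m)): m=-3, x=-2, z=2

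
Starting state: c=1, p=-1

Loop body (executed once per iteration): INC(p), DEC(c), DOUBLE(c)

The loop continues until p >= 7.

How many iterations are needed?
8

Tracing iterations:
Initial: c=1, p=-1
After iteration 1: c=0, p=0
After iteration 2: c=-2, p=1
After iteration 3: c=-6, p=2
After iteration 4: c=-14, p=3
After iteration 5: c=-30, p=4
After iteration 6: c=-62, p=5
After iteration 7: c=-126, p=6
After iteration 8: c=-254, p=7
p >= 7 now holds, so the loop exits after 8 iterations.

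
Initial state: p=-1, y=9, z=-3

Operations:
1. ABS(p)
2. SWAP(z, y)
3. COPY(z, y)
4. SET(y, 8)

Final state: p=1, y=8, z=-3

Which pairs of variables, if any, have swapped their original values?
None

Comparing initial and final values:
y: 9 → 8
p: -1 → 1
z: -3 → -3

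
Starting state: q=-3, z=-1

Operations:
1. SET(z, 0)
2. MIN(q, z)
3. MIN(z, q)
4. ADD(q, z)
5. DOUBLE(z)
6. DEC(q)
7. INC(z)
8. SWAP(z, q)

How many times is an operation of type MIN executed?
2

Counting MIN operations:
Step 2: MIN(q, z) ← MIN
Step 3: MIN(z, q) ← MIN
Total: 2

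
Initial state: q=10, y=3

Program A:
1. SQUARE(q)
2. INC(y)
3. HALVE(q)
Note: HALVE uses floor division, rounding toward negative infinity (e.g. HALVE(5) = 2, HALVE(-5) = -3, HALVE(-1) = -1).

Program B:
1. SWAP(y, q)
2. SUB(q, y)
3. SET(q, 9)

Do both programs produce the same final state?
No

Program A final state: q=50, y=4
Program B final state: q=9, y=10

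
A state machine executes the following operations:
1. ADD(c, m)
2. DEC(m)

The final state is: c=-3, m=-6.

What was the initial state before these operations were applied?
c=2, m=-5

Working backwards:
Final state: c=-3, m=-6
Before step 2 (DEC(m)): c=-3, m=-5
Before step 1 (ADD(c, m)): c=2, m=-5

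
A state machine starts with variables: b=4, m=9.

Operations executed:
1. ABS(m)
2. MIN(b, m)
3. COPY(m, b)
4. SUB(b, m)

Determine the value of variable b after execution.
b = 0

Tracing execution:
Step 1: ABS(m) → b = 4
Step 2: MIN(b, m) → b = 4
Step 3: COPY(m, b) → b = 4
Step 4: SUB(b, m) → b = 0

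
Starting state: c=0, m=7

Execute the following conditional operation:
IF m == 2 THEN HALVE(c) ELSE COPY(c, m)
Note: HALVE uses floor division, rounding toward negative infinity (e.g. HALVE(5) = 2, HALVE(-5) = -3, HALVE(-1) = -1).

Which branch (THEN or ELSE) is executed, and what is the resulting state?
Branch: ELSE, Final state: c=7, m=7

Evaluating condition: m == 2
m = 7
Condition is False, so ELSE branch executes
After COPY(c, m): c=7, m=7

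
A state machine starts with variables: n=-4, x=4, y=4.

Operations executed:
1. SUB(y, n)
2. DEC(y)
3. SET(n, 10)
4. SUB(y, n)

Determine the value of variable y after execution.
y = -3

Tracing execution:
Step 1: SUB(y, n) → y = 8
Step 2: DEC(y) → y = 7
Step 3: SET(n, 10) → y = 7
Step 4: SUB(y, n) → y = -3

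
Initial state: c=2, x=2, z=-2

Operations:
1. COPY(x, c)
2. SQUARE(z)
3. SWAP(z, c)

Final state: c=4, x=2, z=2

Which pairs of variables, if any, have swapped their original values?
None

Comparing initial and final values:
c: 2 → 4
x: 2 → 2
z: -2 → 2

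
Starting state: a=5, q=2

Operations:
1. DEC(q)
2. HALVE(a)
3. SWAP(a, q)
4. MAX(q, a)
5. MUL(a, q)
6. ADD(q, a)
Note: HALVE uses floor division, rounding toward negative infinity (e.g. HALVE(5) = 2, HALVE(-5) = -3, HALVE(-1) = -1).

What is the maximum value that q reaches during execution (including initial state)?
4

Values of q at each step:
Initial: q = 2
After step 1: q = 1
After step 2: q = 1
After step 3: q = 2
After step 4: q = 2
After step 5: q = 2
After step 6: q = 4 ← maximum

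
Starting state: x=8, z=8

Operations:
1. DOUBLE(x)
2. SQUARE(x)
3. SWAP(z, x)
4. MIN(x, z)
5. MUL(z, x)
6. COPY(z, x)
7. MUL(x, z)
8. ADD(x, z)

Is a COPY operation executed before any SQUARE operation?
No

First COPY: step 6
First SQUARE: step 2
Since 6 > 2, SQUARE comes first.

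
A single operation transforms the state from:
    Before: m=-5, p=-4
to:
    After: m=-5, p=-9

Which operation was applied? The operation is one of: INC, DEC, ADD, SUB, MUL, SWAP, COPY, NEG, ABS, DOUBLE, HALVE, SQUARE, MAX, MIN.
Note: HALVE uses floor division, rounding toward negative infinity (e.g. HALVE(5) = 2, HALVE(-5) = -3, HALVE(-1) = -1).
ADD(p, m)

Analyzing the change:
Before: m=-5, p=-4
After: m=-5, p=-9
Variable p changed from -4 to -9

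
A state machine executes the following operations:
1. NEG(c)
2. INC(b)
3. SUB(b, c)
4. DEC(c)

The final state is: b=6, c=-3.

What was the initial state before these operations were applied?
b=3, c=2

Working backwards:
Final state: b=6, c=-3
Before step 4 (DEC(c)): b=6, c=-2
Before step 3 (SUB(b, c)): b=4, c=-2
Before step 2 (INC(b)): b=3, c=-2
Before step 1 (NEG(c)): b=3, c=2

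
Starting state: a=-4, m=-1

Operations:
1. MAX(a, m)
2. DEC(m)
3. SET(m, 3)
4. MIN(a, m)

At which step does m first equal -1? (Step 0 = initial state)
Step 0

Tracing m:
Initial: m = -1 ← first occurrence
After step 1: m = -1
After step 2: m = -2
After step 3: m = 3
After step 4: m = 3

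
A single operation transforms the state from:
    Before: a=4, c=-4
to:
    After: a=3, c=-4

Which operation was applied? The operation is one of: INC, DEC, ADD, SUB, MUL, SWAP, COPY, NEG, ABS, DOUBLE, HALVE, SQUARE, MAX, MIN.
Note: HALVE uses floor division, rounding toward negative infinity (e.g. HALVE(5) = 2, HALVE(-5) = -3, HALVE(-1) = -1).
DEC(a)

Analyzing the change:
Before: a=4, c=-4
After: a=3, c=-4
Variable a changed from 4 to 3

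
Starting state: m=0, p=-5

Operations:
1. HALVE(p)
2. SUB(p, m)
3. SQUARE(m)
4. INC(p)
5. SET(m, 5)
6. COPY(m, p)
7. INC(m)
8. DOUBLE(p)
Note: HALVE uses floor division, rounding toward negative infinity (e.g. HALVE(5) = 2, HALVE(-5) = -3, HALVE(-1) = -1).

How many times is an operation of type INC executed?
2

Counting INC operations:
Step 4: INC(p) ← INC
Step 7: INC(m) ← INC
Total: 2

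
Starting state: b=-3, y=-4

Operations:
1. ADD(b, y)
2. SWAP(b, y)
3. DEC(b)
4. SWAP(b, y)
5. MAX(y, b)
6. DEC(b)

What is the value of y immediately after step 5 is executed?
y = -5

Tracing y through execution:
Initial: y = -4
After step 1 (ADD(b, y)): y = -4
After step 2 (SWAP(b, y)): y = -7
After step 3 (DEC(b)): y = -7
After step 4 (SWAP(b, y)): y = -5
After step 5 (MAX(y, b)): y = -5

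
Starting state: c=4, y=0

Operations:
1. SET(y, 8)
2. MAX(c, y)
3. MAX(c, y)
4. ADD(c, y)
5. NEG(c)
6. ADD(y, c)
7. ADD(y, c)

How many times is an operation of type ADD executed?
3

Counting ADD operations:
Step 4: ADD(c, y) ← ADD
Step 6: ADD(y, c) ← ADD
Step 7: ADD(y, c) ← ADD
Total: 3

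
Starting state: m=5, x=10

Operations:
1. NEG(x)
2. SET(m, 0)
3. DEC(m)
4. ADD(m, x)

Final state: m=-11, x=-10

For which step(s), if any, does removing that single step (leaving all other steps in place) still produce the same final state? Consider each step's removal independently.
None - removing any single step changes the final result

Testing removal of each single step:
Without step 1: final = m=9, x=10 (different)
Without step 2: final = m=-6, x=-10 (different)
Without step 3: final = m=-10, x=-10 (different)
Without step 4: final = m=-1, x=-10 (different)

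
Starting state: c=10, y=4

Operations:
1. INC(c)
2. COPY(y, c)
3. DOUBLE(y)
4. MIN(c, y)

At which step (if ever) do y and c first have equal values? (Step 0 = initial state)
Step 2

y and c first become equal after step 2.

Comparing values at each step:
Initial: y=4, c=10
After step 1: y=4, c=11
After step 2: y=11, c=11 ← equal!
After step 3: y=22, c=11
After step 4: y=22, c=11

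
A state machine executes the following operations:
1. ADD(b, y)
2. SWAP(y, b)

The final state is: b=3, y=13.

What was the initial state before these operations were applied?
b=10, y=3

Working backwards:
Final state: b=3, y=13
Before step 2 (SWAP(y, b)): b=13, y=3
Before step 1 (ADD(b, y)): b=10, y=3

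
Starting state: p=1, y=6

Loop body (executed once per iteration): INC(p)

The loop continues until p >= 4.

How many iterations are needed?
3

Tracing iterations:
Initial: p=1, y=6
After iteration 1: p=2, y=6
After iteration 2: p=3, y=6
After iteration 3: p=4, y=6
p >= 4 now holds, so the loop exits after 3 iterations.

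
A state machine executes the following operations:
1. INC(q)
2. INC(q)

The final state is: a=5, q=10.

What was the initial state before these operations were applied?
a=5, q=8

Working backwards:
Final state: a=5, q=10
Before step 2 (INC(q)): a=5, q=9
Before step 1 (INC(q)): a=5, q=8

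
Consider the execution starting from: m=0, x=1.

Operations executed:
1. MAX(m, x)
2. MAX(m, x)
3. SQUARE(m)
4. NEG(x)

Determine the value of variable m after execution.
m = 1

Tracing execution:
Step 1: MAX(m, x) → m = 1
Step 2: MAX(m, x) → m = 1
Step 3: SQUARE(m) → m = 1
Step 4: NEG(x) → m = 1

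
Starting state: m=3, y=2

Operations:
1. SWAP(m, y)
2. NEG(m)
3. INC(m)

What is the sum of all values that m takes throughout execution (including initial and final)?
2

Values of m at each step:
Initial: m = 3
After step 1: m = 2
After step 2: m = -2
After step 3: m = -1
Sum = 3 + 2 + -2 + -1 = 2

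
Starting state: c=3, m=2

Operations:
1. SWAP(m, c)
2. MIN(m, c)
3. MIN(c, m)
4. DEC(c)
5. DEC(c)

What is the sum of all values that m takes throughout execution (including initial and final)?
13

Values of m at each step:
Initial: m = 2
After step 1: m = 3
After step 2: m = 2
After step 3: m = 2
After step 4: m = 2
After step 5: m = 2
Sum = 2 + 3 + 2 + 2 + 2 + 2 = 13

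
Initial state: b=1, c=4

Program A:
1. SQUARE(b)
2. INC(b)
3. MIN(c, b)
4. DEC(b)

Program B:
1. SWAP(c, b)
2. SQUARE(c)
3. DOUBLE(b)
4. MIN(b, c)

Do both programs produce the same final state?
No

Program A final state: b=1, c=2
Program B final state: b=1, c=1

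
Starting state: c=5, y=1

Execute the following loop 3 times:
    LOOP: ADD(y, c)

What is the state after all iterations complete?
c=5, y=16

Iteration trace:
Start: c=5, y=1
After iteration 1: c=5, y=6
After iteration 2: c=5, y=11
After iteration 3: c=5, y=16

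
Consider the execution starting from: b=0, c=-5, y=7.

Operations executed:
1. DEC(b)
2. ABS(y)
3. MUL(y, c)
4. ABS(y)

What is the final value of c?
c = -5

Tracing execution:
Step 1: DEC(b) → c = -5
Step 2: ABS(y) → c = -5
Step 3: MUL(y, c) → c = -5
Step 4: ABS(y) → c = -5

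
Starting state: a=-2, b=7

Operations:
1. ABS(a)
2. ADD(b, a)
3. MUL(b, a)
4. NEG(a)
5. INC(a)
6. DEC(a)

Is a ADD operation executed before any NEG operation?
Yes

First ADD: step 2
First NEG: step 4
Since 2 < 4, ADD comes first.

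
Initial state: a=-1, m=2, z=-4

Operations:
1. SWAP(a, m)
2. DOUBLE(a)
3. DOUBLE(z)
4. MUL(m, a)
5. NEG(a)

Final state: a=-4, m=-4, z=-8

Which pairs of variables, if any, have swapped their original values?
None

Comparing initial and final values:
m: 2 → -4
a: -1 → -4
z: -4 → -8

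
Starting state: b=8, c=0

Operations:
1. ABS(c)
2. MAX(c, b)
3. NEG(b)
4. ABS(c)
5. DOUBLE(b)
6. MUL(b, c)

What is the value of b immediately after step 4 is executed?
b = -8

Tracing b through execution:
Initial: b = 8
After step 1 (ABS(c)): b = 8
After step 2 (MAX(c, b)): b = 8
After step 3 (NEG(b)): b = -8
After step 4 (ABS(c)): b = -8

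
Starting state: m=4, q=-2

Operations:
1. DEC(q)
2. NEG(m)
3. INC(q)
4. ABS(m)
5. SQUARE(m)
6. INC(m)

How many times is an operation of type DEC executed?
1

Counting DEC operations:
Step 1: DEC(q) ← DEC
Total: 1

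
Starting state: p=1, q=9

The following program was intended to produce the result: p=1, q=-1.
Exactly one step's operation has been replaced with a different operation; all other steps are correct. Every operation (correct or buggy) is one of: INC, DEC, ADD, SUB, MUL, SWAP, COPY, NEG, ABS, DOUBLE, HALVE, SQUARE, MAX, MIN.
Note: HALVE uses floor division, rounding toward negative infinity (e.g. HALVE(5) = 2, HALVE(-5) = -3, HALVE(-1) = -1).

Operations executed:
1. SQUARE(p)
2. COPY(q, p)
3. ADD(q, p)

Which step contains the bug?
Step 3

Trace with buggy code:
Initial: p=1, q=9
After step 1: p=1, q=9
After step 2: p=1, q=1
After step 3: p=1, q=2
Actual final p=1, q=2 ≠ expected p=1, q=-1.
Step 3 is the only position where a single-operation replacement can produce the expected result.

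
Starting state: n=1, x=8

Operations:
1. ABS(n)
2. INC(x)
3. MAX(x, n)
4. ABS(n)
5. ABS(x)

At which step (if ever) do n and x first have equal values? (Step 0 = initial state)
Never

n and x never become equal during execution.

Comparing values at each step:
Initial: n=1, x=8
After step 1: n=1, x=8
After step 2: n=1, x=9
After step 3: n=1, x=9
After step 4: n=1, x=9
After step 5: n=1, x=9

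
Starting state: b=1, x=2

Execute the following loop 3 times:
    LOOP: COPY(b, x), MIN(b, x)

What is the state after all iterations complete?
b=2, x=2

Iteration trace:
Start: b=1, x=2
After iteration 1: b=2, x=2
After iteration 2: b=2, x=2
After iteration 3: b=2, x=2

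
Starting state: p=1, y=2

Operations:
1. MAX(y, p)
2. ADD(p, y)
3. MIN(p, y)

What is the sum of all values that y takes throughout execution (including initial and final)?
8

Values of y at each step:
Initial: y = 2
After step 1: y = 2
After step 2: y = 2
After step 3: y = 2
Sum = 2 + 2 + 2 + 2 = 8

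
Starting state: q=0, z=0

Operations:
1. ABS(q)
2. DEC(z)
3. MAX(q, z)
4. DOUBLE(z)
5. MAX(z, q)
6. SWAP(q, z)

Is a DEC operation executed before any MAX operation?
Yes

First DEC: step 2
First MAX: step 3
Since 2 < 3, DEC comes first.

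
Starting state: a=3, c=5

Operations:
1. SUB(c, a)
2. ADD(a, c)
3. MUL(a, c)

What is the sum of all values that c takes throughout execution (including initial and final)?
11

Values of c at each step:
Initial: c = 5
After step 1: c = 2
After step 2: c = 2
After step 3: c = 2
Sum = 5 + 2 + 2 + 2 = 11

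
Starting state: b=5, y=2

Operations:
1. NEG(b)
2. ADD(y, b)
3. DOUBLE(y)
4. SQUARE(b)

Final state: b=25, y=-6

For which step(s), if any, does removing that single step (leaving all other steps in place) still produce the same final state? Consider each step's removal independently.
None - removing any single step changes the final result

Testing removal of each single step:
Without step 1: final = b=25, y=14 (different)
Without step 2: final = b=25, y=4 (different)
Without step 3: final = b=25, y=-3 (different)
Without step 4: final = b=-5, y=-6 (different)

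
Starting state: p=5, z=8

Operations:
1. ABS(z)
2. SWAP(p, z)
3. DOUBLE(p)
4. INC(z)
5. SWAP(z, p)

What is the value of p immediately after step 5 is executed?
p = 6

Tracing p through execution:
Initial: p = 5
After step 1 (ABS(z)): p = 5
After step 2 (SWAP(p, z)): p = 8
After step 3 (DOUBLE(p)): p = 16
After step 4 (INC(z)): p = 16
After step 5 (SWAP(z, p)): p = 6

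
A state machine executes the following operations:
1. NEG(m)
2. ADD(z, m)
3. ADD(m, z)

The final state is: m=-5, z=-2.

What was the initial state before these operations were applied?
m=3, z=1

Working backwards:
Final state: m=-5, z=-2
Before step 3 (ADD(m, z)): m=-3, z=-2
Before step 2 (ADD(z, m)): m=-3, z=1
Before step 1 (NEG(m)): m=3, z=1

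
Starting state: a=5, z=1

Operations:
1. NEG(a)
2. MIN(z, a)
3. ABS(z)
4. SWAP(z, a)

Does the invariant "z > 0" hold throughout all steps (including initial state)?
No, violated after step 2

The invariant is violated after step 2.

State at each step:
Initial: a=5, z=1
After step 1: a=-5, z=1
After step 2: a=-5, z=-5
After step 3: a=-5, z=5
After step 4: a=5, z=-5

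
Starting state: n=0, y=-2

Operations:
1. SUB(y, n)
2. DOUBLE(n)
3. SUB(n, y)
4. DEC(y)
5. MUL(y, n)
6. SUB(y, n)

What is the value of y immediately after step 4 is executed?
y = -3

Tracing y through execution:
Initial: y = -2
After step 1 (SUB(y, n)): y = -2
After step 2 (DOUBLE(n)): y = -2
After step 3 (SUB(n, y)): y = -2
After step 4 (DEC(y)): y = -3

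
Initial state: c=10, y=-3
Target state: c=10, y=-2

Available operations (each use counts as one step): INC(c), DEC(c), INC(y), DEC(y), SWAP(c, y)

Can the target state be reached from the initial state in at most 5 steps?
Yes

Path (1 step): INC(y)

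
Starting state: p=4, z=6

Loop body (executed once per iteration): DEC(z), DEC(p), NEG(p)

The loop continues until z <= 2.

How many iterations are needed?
4

Tracing iterations:
Initial: p=4, z=6
After iteration 1: p=-3, z=5
After iteration 2: p=4, z=4
After iteration 3: p=-3, z=3
After iteration 4: p=4, z=2
z <= 2 now holds, so the loop exits after 4 iterations.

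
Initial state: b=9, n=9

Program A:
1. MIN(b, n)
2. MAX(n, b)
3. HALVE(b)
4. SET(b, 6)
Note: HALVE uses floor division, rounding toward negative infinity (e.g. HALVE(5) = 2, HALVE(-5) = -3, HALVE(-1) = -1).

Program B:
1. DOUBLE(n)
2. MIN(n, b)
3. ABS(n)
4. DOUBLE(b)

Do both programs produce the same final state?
No

Program A final state: b=6, n=9
Program B final state: b=18, n=9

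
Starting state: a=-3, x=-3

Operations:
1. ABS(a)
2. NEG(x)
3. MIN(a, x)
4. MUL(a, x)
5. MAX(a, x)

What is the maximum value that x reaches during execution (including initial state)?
3

Values of x at each step:
Initial: x = -3
After step 1: x = -3
After step 2: x = 3 ← maximum
After step 3: x = 3
After step 4: x = 3
After step 5: x = 3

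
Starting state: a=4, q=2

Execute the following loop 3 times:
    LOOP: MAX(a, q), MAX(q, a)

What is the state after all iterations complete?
a=4, q=4

Iteration trace:
Start: a=4, q=2
After iteration 1: a=4, q=4
After iteration 2: a=4, q=4
After iteration 3: a=4, q=4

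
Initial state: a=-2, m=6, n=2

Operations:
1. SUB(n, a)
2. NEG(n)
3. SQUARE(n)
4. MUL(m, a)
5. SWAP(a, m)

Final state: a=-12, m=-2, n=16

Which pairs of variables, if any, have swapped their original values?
None

Comparing initial and final values:
a: -2 → -12
m: 6 → -2
n: 2 → 16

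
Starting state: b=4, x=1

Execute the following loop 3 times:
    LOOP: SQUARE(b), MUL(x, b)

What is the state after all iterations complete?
b=65536, x=268435456

Iteration trace:
Start: b=4, x=1
After iteration 1: b=16, x=16
After iteration 2: b=256, x=4096
After iteration 3: b=65536, x=268435456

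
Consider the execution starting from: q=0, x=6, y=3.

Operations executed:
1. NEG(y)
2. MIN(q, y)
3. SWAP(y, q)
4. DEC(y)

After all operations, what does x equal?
x = 6

Tracing execution:
Step 1: NEG(y) → x = 6
Step 2: MIN(q, y) → x = 6
Step 3: SWAP(y, q) → x = 6
Step 4: DEC(y) → x = 6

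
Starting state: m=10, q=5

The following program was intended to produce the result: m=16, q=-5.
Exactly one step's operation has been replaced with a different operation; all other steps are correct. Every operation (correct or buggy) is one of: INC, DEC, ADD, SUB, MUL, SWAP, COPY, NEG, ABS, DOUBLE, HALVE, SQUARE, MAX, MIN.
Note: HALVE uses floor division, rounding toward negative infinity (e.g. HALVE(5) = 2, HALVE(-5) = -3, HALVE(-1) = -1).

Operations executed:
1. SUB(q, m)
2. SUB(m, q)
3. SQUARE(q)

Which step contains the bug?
Step 3

Trace with buggy code:
Initial: m=10, q=5
After step 1: m=10, q=-5
After step 2: m=15, q=-5
After step 3: m=15, q=25
Actual final m=15, q=25 ≠ expected m=16, q=-5.
Step 3 is the only position where a single-operation replacement can produce the expected result.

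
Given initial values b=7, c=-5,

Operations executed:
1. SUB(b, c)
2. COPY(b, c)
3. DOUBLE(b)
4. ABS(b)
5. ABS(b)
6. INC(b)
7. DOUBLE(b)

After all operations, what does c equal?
c = -5

Tracing execution:
Step 1: SUB(b, c) → c = -5
Step 2: COPY(b, c) → c = -5
Step 3: DOUBLE(b) → c = -5
Step 4: ABS(b) → c = -5
Step 5: ABS(b) → c = -5
Step 6: INC(b) → c = -5
Step 7: DOUBLE(b) → c = -5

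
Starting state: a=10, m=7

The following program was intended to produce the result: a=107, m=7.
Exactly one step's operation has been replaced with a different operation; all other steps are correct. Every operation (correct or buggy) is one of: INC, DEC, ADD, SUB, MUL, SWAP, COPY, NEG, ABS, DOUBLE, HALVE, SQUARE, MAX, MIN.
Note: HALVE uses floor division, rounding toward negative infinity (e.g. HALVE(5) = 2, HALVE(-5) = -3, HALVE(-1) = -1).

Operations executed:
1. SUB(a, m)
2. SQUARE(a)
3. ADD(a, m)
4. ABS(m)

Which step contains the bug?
Step 1

Trace with buggy code:
Initial: a=10, m=7
After step 1: a=3, m=7
After step 2: a=9, m=7
After step 3: a=16, m=7
After step 4: a=16, m=7
Actual final a=16, m=7 ≠ expected a=107, m=7.
Step 1 is the only position where a single-operation replacement can produce the expected result.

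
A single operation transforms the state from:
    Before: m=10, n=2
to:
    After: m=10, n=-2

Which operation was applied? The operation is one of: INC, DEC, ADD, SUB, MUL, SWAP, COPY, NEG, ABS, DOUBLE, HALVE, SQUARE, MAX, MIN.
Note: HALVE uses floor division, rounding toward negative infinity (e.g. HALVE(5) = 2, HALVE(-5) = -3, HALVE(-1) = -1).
NEG(n)

Analyzing the change:
Before: m=10, n=2
After: m=10, n=-2
Variable n changed from 2 to -2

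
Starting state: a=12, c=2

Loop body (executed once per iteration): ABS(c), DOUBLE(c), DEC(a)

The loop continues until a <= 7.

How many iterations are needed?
5

Tracing iterations:
Initial: a=12, c=2
After iteration 1: a=11, c=4
After iteration 2: a=10, c=8
After iteration 3: a=9, c=16
After iteration 4: a=8, c=32
After iteration 5: a=7, c=64
a <= 7 now holds, so the loop exits after 5 iterations.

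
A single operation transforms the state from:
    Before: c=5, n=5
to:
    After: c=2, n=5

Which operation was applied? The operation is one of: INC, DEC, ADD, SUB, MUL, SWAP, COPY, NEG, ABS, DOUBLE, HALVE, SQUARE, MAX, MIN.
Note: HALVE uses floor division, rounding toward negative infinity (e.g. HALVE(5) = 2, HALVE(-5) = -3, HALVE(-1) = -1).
HALVE(c)

Analyzing the change:
Before: c=5, n=5
After: c=2, n=5
Variable c changed from 5 to 2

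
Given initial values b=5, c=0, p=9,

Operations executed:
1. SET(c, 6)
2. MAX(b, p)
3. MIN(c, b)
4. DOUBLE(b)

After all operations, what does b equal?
b = 18

Tracing execution:
Step 1: SET(c, 6) → b = 5
Step 2: MAX(b, p) → b = 9
Step 3: MIN(c, b) → b = 9
Step 4: DOUBLE(b) → b = 18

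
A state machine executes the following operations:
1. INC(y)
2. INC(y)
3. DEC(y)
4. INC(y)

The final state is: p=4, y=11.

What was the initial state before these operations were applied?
p=4, y=9

Working backwards:
Final state: p=4, y=11
Before step 4 (INC(y)): p=4, y=10
Before step 3 (DEC(y)): p=4, y=11
Before step 2 (INC(y)): p=4, y=10
Before step 1 (INC(y)): p=4, y=9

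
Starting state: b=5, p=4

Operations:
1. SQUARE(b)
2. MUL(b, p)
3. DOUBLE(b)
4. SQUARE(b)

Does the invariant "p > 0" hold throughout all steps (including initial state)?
Yes

The invariant holds at every step.

State at each step:
Initial: b=5, p=4
After step 1: b=25, p=4
After step 2: b=100, p=4
After step 3: b=200, p=4
After step 4: b=40000, p=4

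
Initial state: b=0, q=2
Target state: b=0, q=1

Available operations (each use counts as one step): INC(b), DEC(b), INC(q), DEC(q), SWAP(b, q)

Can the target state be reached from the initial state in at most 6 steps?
Yes

Path (1 step): DEC(q)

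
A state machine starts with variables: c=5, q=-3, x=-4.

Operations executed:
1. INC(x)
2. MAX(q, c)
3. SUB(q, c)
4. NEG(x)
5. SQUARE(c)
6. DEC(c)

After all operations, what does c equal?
c = 24

Tracing execution:
Step 1: INC(x) → c = 5
Step 2: MAX(q, c) → c = 5
Step 3: SUB(q, c) → c = 5
Step 4: NEG(x) → c = 5
Step 5: SQUARE(c) → c = 25
Step 6: DEC(c) → c = 24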